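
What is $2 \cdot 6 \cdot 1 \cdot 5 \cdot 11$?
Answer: $660$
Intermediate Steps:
$2 \cdot 6 \cdot 1 \cdot 5 \cdot 11 = 2 \cdot 6 \cdot 5 \cdot 11 = 2 \cdot 30 \cdot 11 = 60 \cdot 11 = 660$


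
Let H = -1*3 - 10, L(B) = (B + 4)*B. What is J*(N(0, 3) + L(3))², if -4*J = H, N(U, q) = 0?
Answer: 5733/4 ≈ 1433.3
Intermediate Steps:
L(B) = B*(4 + B) (L(B) = (4 + B)*B = B*(4 + B))
H = -13 (H = -3 - 10 = -13)
J = 13/4 (J = -¼*(-13) = 13/4 ≈ 3.2500)
J*(N(0, 3) + L(3))² = 13*(0 + 3*(4 + 3))²/4 = 13*(0 + 3*7)²/4 = 13*(0 + 21)²/4 = (13/4)*21² = (13/4)*441 = 5733/4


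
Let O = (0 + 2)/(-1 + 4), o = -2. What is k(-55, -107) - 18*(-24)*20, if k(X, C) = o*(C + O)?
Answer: 26558/3 ≈ 8852.7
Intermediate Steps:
O = 2/3 ≈ 0.66667
k(X, C) = -4/3 - 2*C (k(X, C) = -2*(C + 2/3) = -2*(2/3 + C) = -4/3 - 2*C)
k(-55, -107) - 18*(-24)*20 = (-4/3 - 2*(-107)) - 18*(-24)*20 = (-4/3 + 214) - (-432)*20 = 638/3 - 1*(-8640) = 638/3 + 8640 = 26558/3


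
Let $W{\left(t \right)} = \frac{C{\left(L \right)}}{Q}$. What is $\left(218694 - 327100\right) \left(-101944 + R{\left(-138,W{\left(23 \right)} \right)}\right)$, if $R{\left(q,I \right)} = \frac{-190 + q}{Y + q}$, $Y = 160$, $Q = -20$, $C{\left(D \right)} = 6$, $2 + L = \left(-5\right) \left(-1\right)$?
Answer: $\frac{121582532488}{11} \approx 1.1053 \cdot 10^{10}$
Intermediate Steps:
$L = 3$ ($L = -2 - -5 = -2 + 5 = 3$)
$W{\left(t \right)} = - \frac{3}{10}$ ($W{\left(t \right)} = \frac{6}{-20} = 6 \left(- \frac{1}{20}\right) = - \frac{3}{10}$)
$R{\left(q,I \right)} = \frac{-190 + q}{160 + q}$
$\left(218694 - 327100\right) \left(-101944 + R{\left(-138,W{\left(23 \right)} \right)}\right) = \left(218694 - 327100\right) \left(-101944 + \frac{-190 - 138}{160 - 138}\right) = - 108406 \left(-101944 + \frac{1}{22} \left(-328\right)\right) = - 108406 \left(-101944 - \frac{164}{11}\right) = \left(-108406\right) \left(- \frac{1121548}{11}\right) = \frac{121582532488}{11}$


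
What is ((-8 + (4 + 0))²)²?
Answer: 256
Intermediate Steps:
((-8 + (4 + 0))²)² = ((-8 + 4)²)² = ((-4)²)² = 16² = 256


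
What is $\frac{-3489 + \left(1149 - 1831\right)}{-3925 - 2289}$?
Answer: $\frac{4171}{6214} \approx 0.67123$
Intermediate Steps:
$\frac{-3489 + \left(1149 - 1831\right)}{-3925 - 2289} = \frac{-3489 - 682}{-6214} = \left(-4171\right) \left(- \frac{1}{6214}\right) = \frac{4171}{6214}$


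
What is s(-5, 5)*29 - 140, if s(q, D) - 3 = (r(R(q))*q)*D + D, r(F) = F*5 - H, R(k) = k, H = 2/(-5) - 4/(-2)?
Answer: 19377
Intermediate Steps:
H = 8/5 (H = 2*(-⅕) - 4*(-½) = -⅖ + 2 = 8/5 ≈ 1.6000)
r(F) = -8/5 + 5*F (r(F) = F*5 - 1*8/5 = 5*F - 8/5 = -8/5 + 5*F)
s(q, D) = 3 + D + D*q*(-8/5 + 5*q) (s(q, D) = 3 + (((-8/5 + 5*q)*q)*D + D) = 3 + ((q*(-8/5 + 5*q))*D + D) = 3 + (D*q*(-8/5 + 5*q) + D) = 3 + (D + D*q*(-8/5 + 5*q)) = 3 + D + D*q*(-8/5 + 5*q))
s(-5, 5)*29 - 140 = (3 + 5 + (⅕)*5*(-5)*(-8 + 25*(-5)))*29 - 140 = (3 + 5 + (⅕)*5*(-5)*(-8 - 125))*29 - 140 = (3 + 5 + (⅕)*5*(-5)*(-133))*29 - 140 = (3 + 5 + 665)*29 - 140 = 673*29 - 140 = 19517 - 140 = 19377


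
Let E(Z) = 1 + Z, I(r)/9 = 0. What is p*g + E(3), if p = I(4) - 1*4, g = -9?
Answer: 40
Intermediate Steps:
I(r) = 0 (I(r) = 9*0 = 0)
p = -4 (p = 0 - 1*4 = 0 - 4 = -4)
p*g + E(3) = -4*(-9) + (1 + 3) = 36 + 4 = 40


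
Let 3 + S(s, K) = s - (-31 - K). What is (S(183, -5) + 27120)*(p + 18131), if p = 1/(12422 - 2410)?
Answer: 2480211229899/5006 ≈ 4.9545e+8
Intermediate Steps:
p = 1/10012 ≈ 9.9880e-5
S(s, K) = 28 + K + s (S(s, K) = -3 + (s - (-31 - K)) = -3 + (s + (31 + K)) = -3 + (31 + K + s) = 28 + K + s)
(S(183, -5) + 27120)*(p + 18131) = ((28 - 5 + 183) + 27120)*(1/10012 + 18131) = (206 + 27120)*(181527573/10012) = 27326*(181527573/10012) = 2480211229899/5006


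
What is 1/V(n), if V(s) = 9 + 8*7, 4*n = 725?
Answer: 1/65 ≈ 0.015385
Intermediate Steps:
n = 725/4 (n = (¼)*725 = 725/4 ≈ 181.25)
V(s) = 65 (V(s) = 9 + 56 = 65)
1/V(n) = 1/65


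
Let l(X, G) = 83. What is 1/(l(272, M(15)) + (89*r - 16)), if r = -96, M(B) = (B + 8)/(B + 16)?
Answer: -1/8477 ≈ -0.00011797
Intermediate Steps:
M(B) = (8 + B)/(16 + B)
1/(l(272, M(15)) + (89*r - 16)) = 1/(83 + (89*(-96) - 16)) = 1/(83 + (-8544 - 16)) = 1/(83 - 8560) = 1/(-8477) = -1/8477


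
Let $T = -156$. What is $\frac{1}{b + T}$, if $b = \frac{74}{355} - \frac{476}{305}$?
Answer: $- \frac{21655}{3407462} \approx -0.0063552$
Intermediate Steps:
$b = - \frac{29282}{21655}$ ($b = 74 \cdot \frac{1}{355} - \frac{476}{305} = \frac{74}{355} - \frac{476}{305} = - \frac{29282}{21655} \approx -1.3522$)
$\frac{1}{b + T} = \frac{1}{- \frac{29282}{21655} - 156} = \frac{1}{- \frac{3407462}{21655}} = - \frac{21655}{3407462}$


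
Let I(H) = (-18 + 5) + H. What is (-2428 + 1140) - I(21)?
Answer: -1296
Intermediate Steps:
I(H) = -13 + H
(-2428 + 1140) - I(21) = (-2428 + 1140) - (-13 + 21) = -1288 - 1*8 = -1288 - 8 = -1296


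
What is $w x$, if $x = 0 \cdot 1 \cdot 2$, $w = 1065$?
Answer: $0$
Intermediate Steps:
$x = 0$ ($x = 0 \cdot 2 = 0$)
$w x = 1065 \cdot 0 = 0$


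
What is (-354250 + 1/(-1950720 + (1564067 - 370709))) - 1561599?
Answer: -1450991230339/757362 ≈ -1.9158e+6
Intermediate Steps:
(-354250 + 1/(-1950720 + (1564067 - 370709))) - 1561599 = (-354250 + 1/(-1950720 + 1193358)) - 1561599 = (-354250 + 1/(-757362)) - 1561599 = (-354250 - 1/757362) - 1561599 = -268295488501/757362 - 1561599 = -1450991230339/757362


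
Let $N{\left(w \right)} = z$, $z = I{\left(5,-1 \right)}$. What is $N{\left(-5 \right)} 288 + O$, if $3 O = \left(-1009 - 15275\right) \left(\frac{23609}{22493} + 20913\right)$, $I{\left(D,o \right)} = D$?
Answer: $- \frac{2553405839384}{22493} \approx -1.1352 \cdot 10^{8}$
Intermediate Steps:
$z = 5$
$N{\left(w \right)} = 5$
$O = - \frac{2553438229304}{22493}$ ($O = \frac{\left(-1009 - 15275\right) \left(\frac{23609}{22493} + 20913\right)}{3} = \frac{\left(-16284\right) \left(23609 \cdot \frac{1}{22493} + 20913\right)}{3} = \frac{\left(-16284\right) \left(\frac{23609}{22493} + 20913\right)}{3} = \frac{\left(-16284\right) \frac{470419718}{22493}}{3} = \frac{1}{3} \left(- \frac{7660314687912}{22493}\right) = - \frac{2553438229304}{22493} \approx -1.1352 \cdot 10^{8}$)
$N{\left(-5 \right)} 288 + O = 5 \cdot 288 - \frac{2553438229304}{22493} = 1440 - \frac{2553438229304}{22493} = - \frac{2553405839384}{22493}$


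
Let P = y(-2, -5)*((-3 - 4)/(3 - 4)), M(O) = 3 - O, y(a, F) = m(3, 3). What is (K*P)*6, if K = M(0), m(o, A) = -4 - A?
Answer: -882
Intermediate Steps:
y(a, F) = -7 (y(a, F) = -4 - 1*3 = -4 - 3 = -7)
K = 3 (K = 3 - 1*0 = 3 + 0 = 3)
P = -49 (P = -7*(-3 - 4)/(3 - 4) = -(-49)/(-1) = -(-49)*(-1) = -7*7 = -49)
(K*P)*6 = (3*(-49))*6 = -147*6 = -882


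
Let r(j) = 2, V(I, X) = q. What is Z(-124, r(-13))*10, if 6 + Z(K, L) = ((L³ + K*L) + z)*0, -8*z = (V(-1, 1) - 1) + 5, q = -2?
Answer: -60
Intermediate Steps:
V(I, X) = -2
z = -¼ (z = -((-2 - 1) + 5)/8 = -(-3 + 5)/8 = -⅛*2 = -¼ ≈ -0.25000)
Z(K, L) = -6 (Z(K, L) = -6 + ((L³ + K*L) - ¼)*0 = -6 + (-¼ + L³ + K*L)*0 = -6 + 0 = -6)
Z(-124, r(-13))*10 = -6*10 = -60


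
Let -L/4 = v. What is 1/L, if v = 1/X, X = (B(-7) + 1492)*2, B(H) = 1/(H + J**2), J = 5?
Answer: -26857/36 ≈ -746.03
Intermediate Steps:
B(H) = 1/(25 + H) (B(H) = 1/(H + 5**2) = 1/(H + 25) = 1/(25 + H))
X = 26857/9 (X = (1/(25 - 7) + 1492)*2 = (1/18 + 1492)*2 = (26857/18)*2 = 26857/9 ≈ 2984.1)
v = 9/26857 (v = 1/(26857/9) = 9/26857 ≈ 0.00033511)
L = -36/26857 (L = -4*9/26857 = -36/26857 ≈ -0.0013404)
1/L = 1/(-36/26857) = -26857/36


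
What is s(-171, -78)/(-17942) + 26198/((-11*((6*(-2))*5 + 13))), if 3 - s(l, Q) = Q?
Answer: 470002639/9276014 ≈ 50.669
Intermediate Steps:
s(l, Q) = 3 - Q
s(-171, -78)/(-17942) + 26198/((-11*((6*(-2))*5 + 13))) = (3 - 1*(-78))/(-17942) + 26198/((-11*((6*(-2))*5 + 13))) = (3 + 78)*(-1/17942) + 26198/((-11*(-12*5 + 13))) = 81*(-1/17942) + 26198/((-11*(-60 + 13))) = -81/17942 + 26198/((-11*(-47))) = -81/17942 + 26198/517 = 470002639/9276014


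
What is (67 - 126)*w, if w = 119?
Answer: -7021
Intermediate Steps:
(67 - 126)*w = (67 - 126)*119 = -59*119 = -7021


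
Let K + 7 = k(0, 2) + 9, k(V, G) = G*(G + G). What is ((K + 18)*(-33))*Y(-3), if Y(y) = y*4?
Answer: 11088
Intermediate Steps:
k(V, G) = 2*G² (k(V, G) = G*(2*G) = 2*G²)
Y(y) = 4*y
K = 10 (K = -7 + (2*2² + 9) = -7 + (2*4 + 9) = -7 + (8 + 9) = -7 + 17 = 10)
((K + 18)*(-33))*Y(-3) = ((10 + 18)*(-33))*(4*(-3)) = (28*(-33))*(-12) = -924*(-12) = 11088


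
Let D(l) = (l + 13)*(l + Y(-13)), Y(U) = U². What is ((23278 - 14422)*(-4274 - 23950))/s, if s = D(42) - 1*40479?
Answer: 124975872/14437 ≈ 8656.6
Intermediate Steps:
D(l) = (13 + l)*(169 + l) (D(l) = (l + 13)*(l + (-13)²) = (13 + l)*(l + 169) = (13 + l)*(169 + l))
s = -28874 (s = (2197 + 42² + 182*42) - 1*40479 = (2197 + 1764 + 7644) - 40479 = 11605 - 40479 = -28874)
((23278 - 14422)*(-4274 - 23950))/s = ((23278 - 14422)*(-4274 - 23950))/(-28874) = (8856*(-28224))*(-1/28874) = -249951744*(-1/28874) = 124975872/14437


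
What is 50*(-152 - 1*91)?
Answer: -12150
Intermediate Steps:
50*(-152 - 1*91) = 50*(-152 - 91) = 50*(-243) = -12150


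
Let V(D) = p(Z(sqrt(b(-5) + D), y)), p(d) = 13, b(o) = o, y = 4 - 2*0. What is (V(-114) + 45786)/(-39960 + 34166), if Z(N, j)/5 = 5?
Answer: -45799/5794 ≈ -7.9046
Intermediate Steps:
y = 4 (y = 4 + 0 = 4)
Z(N, j) = 25 (Z(N, j) = 5*5 = 25)
V(D) = 13
(V(-114) + 45786)/(-39960 + 34166) = (13 + 45786)/(-39960 + 34166) = 45799/(-5794) = 45799*(-1/5794) = -45799/5794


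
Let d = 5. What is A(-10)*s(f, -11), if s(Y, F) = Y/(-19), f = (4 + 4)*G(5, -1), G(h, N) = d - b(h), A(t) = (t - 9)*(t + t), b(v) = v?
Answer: 0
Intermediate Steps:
A(t) = 2*t*(-9 + t) (A(t) = (-9 + t)*(2*t) = 2*t*(-9 + t))
G(h, N) = 5 - h
f = 0 (f = (4 + 4)*(5 - 1*5) = 8*(5 - 5) = 8*0 = 0)
s(Y, F) = -Y/19 (s(Y, F) = Y*(-1/19) = -Y/19)
A(-10)*s(f, -11) = (2*(-10)*(-9 - 10))*(-1/19*0) = (2*(-10)*(-19))*0 = 380*0 = 0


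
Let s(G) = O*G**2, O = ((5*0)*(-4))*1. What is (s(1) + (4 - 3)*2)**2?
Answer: 4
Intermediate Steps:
O = 0 (O = (0*(-4))*1 = 0*1 = 0)
s(G) = 0 (s(G) = 0*G**2 = 0)
(s(1) + (4 - 3)*2)**2 = (0 + (4 - 3)*2)**2 = (0 + 1*2)**2 = (0 + 2)**2 = 2**2 = 4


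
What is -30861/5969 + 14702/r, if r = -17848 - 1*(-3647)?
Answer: -4141837/667447 ≈ -6.2055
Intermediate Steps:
r = -14201 (r = -17848 + 3647 = -14201)
-30861/5969 + 14702/r = -30861/5969 + 14702/(-14201) = -30861*1/5969 + 14702*(-1/14201) = -243/47 - 14702/14201 = -4141837/667447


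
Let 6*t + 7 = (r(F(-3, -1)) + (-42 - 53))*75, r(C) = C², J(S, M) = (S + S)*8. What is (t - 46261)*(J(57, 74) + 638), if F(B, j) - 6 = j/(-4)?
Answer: -3493927075/48 ≈ -7.2790e+7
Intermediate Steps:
J(S, M) = 16*S (J(S, M) = (2*S)*8 = 16*S)
F(B, j) = 6 - j/4 (F(B, j) = 6 + j/(-4) = 6 + j*(-¼) = 6 - j/4)
t = -67237/96 (t = -7/6 + (((6 - ¼*(-1))² + (-42 - 53))*75)/6 = -7/6 + (((6 + ¼)² - 95)*75)/6 = -7/6 + (((25/4)² - 95)*75)/6 = -7/6 + ((625/16 - 95)*75)/6 = -7/6 + (-895/16*75)/6 = -7/6 + (⅙)*(-67125/16) = -7/6 - 22375/32 = -67237/96 ≈ -700.39)
(t - 46261)*(J(57, 74) + 638) = (-67237/96 - 46261)*(16*57 + 638) = -4508293*(912 + 638)/96 = -4508293/96*1550 = -3493927075/48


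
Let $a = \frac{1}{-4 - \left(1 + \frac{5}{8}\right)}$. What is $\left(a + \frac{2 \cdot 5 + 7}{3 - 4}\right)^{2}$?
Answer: $\frac{597529}{2025} \approx 295.08$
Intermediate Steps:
$a = - \frac{8}{45}$ ($a = \frac{1}{-4 - \left(1 + 5 \cdot \frac{1}{8}\right)} = \frac{1}{-4 - \frac{13}{8}} = \frac{1}{- \frac{45}{8}} = - \frac{8}{45} \approx -0.17778$)
$\left(a + \frac{2 \cdot 5 + 7}{3 - 4}\right)^{2} = \left(- \frac{8}{45} + \frac{2 \cdot 5 + 7}{3 - 4}\right)^{2} = \left(- \frac{8}{45} + \frac{10 + 7}{-1}\right)^{2} = \left(- \frac{8}{45} + 17 \left(-1\right)\right)^{2} = \left(- \frac{8}{45} - 17\right)^{2} = \left(- \frac{773}{45}\right)^{2} = \frac{597529}{2025}$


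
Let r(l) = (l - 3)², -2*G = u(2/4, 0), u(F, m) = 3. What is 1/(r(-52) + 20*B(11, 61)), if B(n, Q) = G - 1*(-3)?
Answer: 1/3055 ≈ 0.00032733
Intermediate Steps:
G = -3/2 (G = -½*3 = -3/2 ≈ -1.5000)
r(l) = (-3 + l)²
B(n, Q) = 3/2 (B(n, Q) = -3/2 - 1*(-3) = -3/2 + 3 = 3/2)
1/(r(-52) + 20*B(11, 61)) = 1/((-3 - 52)² + 20*(3/2)) = 1/((-55)² + 30) = 1/(3025 + 30) = 1/3055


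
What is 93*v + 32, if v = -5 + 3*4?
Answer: 683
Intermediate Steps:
v = 7 (v = -5 + 12 = 7)
93*v + 32 = 93*7 + 32 = 651 + 32 = 683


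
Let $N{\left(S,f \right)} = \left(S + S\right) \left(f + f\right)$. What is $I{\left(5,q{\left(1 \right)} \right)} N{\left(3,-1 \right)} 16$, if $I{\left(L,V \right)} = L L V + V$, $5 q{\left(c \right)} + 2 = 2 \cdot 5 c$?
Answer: $- \frac{39936}{5} \approx -7987.2$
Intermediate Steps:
$q{\left(c \right)} = - \frac{2}{5} + 2 c$ ($q{\left(c \right)} = - \frac{2}{5} + \frac{2 \cdot 5 c}{5} = - \frac{2}{5} + \frac{10 c}{5} = - \frac{2}{5} + 2 c$)
$I{\left(L,V \right)} = V + V L^{2}$ ($I{\left(L,V \right)} = L^{2} V + V = V L^{2} + V = V + V L^{2}$)
$N{\left(S,f \right)} = 4 S f$ ($N{\left(S,f \right)} = 2 S 2 f = 4 S f$)
$I{\left(5,q{\left(1 \right)} \right)} N{\left(3,-1 \right)} 16 = \left(- \frac{2}{5} + 2 \cdot 1\right) \left(1 + 5^{2}\right) 4 \cdot 3 \left(-1\right) 16 = \left(- \frac{2}{5} + 2\right) \left(1 + 25\right) \left(-12\right) 16 = \frac{8}{5} \cdot 26 \left(-12\right) 16 = \frac{208}{5} \left(-12\right) 16 = \left(- \frac{2496}{5}\right) 16 = - \frac{39936}{5}$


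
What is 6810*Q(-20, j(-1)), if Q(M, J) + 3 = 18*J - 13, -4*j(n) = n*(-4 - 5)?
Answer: -384765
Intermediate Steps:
j(n) = 9*n/4 (j(n) = -n*(-4 - 5)/4 = -n*(-9)/4 = -(-9)*n/4 = 9*n/4)
Q(M, J) = -16 + 18*J (Q(M, J) = -3 + (18*J - 13) = -3 + (-13 + 18*J) = -16 + 18*J)
6810*Q(-20, j(-1)) = 6810*(-16 + 18*((9/4)*(-1))) = 6810*(-16 + 18*(-9/4)) = 6810*(-16 - 81/2) = 6810*(-113/2) = -384765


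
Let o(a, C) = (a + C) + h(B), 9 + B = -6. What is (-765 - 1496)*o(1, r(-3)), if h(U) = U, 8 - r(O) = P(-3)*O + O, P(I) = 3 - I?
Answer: -33915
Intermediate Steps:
B = -15 (B = -9 - 6 = -15)
r(O) = 8 - 7*O (r(O) = 8 - ((3 - 1*(-3))*O + O) = 8 - ((3 + 3)*O + O) = 8 - (6*O + O) = 8 - 7*O)
o(a, C) = -15 + C + a (o(a, C) = (a + C) - 15 = (C + a) - 15 = -15 + C + a)
(-765 - 1496)*o(1, r(-3)) = (-765 - 1496)*(-15 + (8 - 7*(-3)) + 1) = -2261*(-15 + (8 + 21) + 1) = -2261*(-15 + 29 + 1) = -2261*15 = -33915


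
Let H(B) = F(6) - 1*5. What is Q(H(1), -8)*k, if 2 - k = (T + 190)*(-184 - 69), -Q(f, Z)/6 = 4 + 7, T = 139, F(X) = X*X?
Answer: -5493774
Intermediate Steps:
F(X) = X²
H(B) = 31 (H(B) = 6² - 1*5 = 36 - 5 = 31)
Q(f, Z) = -66 (Q(f, Z) = -6*(4 + 7) = -6*11 = -66)
k = 83239 (k = 2 - (139 + 190)*(-184 - 69) = 2 - 329*(-253) = 2 - 1*(-83237) = 2 + 83237 = 83239)
Q(H(1), -8)*k = -66*83239 = -5493774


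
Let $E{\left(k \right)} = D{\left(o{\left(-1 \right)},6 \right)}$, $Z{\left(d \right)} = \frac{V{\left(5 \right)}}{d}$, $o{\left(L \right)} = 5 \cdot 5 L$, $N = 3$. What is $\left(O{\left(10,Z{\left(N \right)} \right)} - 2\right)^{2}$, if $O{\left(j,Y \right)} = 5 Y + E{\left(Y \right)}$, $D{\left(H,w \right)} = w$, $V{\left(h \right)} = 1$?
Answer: $\frac{289}{9} \approx 32.111$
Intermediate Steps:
$o{\left(L \right)} = 25 L$
$Z{\left(d \right)} = \frac{1}{d}$ ($Z{\left(d \right)} = 1 \frac{1}{d} = \frac{1}{d}$)
$E{\left(k \right)} = 6$
$O{\left(j,Y \right)} = 6 + 5 Y$ ($O{\left(j,Y \right)} = 5 Y + 6 = 6 + 5 Y$)
$\left(O{\left(10,Z{\left(N \right)} \right)} - 2\right)^{2} = \left(\left(6 + \frac{5}{3}\right) - 2\right)^{2} = \left(\frac{23}{3} - 2\right)^{2} = \left(\frac{17}{3}\right)^{2} = \frac{289}{9}$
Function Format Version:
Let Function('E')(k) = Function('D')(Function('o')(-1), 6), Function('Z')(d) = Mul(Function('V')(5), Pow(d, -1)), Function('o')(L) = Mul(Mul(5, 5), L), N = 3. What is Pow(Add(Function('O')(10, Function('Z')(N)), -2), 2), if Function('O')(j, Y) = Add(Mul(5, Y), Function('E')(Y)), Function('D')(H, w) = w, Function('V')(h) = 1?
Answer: Rational(289, 9) ≈ 32.111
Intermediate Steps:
Function('o')(L) = Mul(25, L)
Function('Z')(d) = Pow(d, -1) (Function('Z')(d) = Mul(1, Pow(d, -1)) = Pow(d, -1))
Function('E')(k) = 6
Function('O')(j, Y) = Add(6, Mul(5, Y)) (Function('O')(j, Y) = Add(Mul(5, Y), 6) = Add(6, Mul(5, Y)))
Pow(Add(Function('O')(10, Function('Z')(N)), -2), 2) = Pow(Add(Add(6, Mul(5, Pow(3, -1))), -2), 2) = Pow(Add(Add(6, Mul(5, Rational(1, 3))), -2), 2) = Pow(Add(Add(6, Rational(5, 3)), -2), 2) = Pow(Add(Rational(23, 3), -2), 2) = Pow(Rational(17, 3), 2) = Rational(289, 9)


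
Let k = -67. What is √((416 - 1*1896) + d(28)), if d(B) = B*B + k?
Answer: I*√763 ≈ 27.622*I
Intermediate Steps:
d(B) = -67 + B² (d(B) = B*B - 67 = B² - 67 = -67 + B²)
√((416 - 1*1896) + d(28)) = √((416 - 1*1896) + (-67 + 28²)) = √((416 - 1896) + (-67 + 784)) = √(-1480 + 717) = √(-763) = I*√763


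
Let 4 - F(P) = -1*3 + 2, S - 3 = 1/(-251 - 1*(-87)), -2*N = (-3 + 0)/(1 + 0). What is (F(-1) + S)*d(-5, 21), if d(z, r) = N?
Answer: 3933/328 ≈ 11.991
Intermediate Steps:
N = 3/2 (N = -(-3 + 0)/(2*(1 + 0)) = -(-3)/(2*1) = -(-3)/2 = -1/2*(-3) = 3/2 ≈ 1.5000)
d(z, r) = 3/2
S = 491/164 (S = 3 + 1/(-251 - 1*(-87)) = 3 + 1/(-251 + 87) = 3 + 1/(-164) = 3 - 1/164 = 491/164 ≈ 2.9939)
F(P) = 5 (F(P) = 4 - (-1*3 + 2) = 4 - (-3 + 2) = 4 - 1*(-1) = 4 + 1 = 5)
(F(-1) + S)*d(-5, 21) = (5 + 491/164)*(3/2) = (1311/164)*(3/2) = 3933/328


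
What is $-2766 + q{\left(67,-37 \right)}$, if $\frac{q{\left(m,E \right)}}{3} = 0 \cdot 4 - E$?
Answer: $-2655$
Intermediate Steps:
$q{\left(m,E \right)} = - 3 E$ ($q{\left(m,E \right)} = 3 \left(0 \cdot 4 - E\right) = 3 \left(0 - E\right) = 3 \left(- E\right) = - 3 E$)
$-2766 + q{\left(67,-37 \right)} = -2766 - -111 = -2766 + 111 = -2655$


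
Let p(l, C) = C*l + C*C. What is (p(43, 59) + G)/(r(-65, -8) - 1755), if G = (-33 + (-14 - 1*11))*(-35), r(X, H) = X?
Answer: -2012/455 ≈ -4.4220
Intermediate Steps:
p(l, C) = C² + C*l (p(l, C) = C*l + C² = C² + C*l)
G = 2030 (G = (-33 + (-14 - 11))*(-35) = (-33 - 25)*(-35) = -58*(-35) = 2030)
(p(43, 59) + G)/(r(-65, -8) - 1755) = (59*(59 + 43) + 2030)/(-65 - 1755) = (59*102 + 2030)/(-1820) = (6018 + 2030)*(-1/1820) = 8048*(-1/1820) = -2012/455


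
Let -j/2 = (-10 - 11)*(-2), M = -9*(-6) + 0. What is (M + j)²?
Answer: 900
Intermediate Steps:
M = 54 (M = 54 + 0 = 54)
j = -84 (j = -2*(-10 - 11)*(-2) = -(-42)*(-2) = -2*42 = -84)
(M + j)² = (54 - 84)² = (-30)² = 900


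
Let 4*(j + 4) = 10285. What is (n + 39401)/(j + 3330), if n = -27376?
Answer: 48100/23589 ≈ 2.0391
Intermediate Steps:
j = 10269/4 (j = -4 + (¼)*10285 = -4 + 10285/4 = 10269/4 ≈ 2567.3)
(n + 39401)/(j + 3330) = (-27376 + 39401)/(10269/4 + 3330) = 12025/(23589/4) = 12025*(4/23589) = 48100/23589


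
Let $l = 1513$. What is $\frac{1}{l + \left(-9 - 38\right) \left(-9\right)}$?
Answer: $\frac{1}{1936} \approx 0.00051653$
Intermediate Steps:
$\frac{1}{l + \left(-9 - 38\right) \left(-9\right)} = \frac{1}{1513 + \left(-9 - 38\right) \left(-9\right)} = \frac{1}{1513 - -423} = \frac{1}{1513 + 423} = \frac{1}{1936}$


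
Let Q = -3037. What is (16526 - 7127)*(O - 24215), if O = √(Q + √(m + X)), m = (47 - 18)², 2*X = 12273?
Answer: -227596785 + 9399*I*√(12148 - 2*√27910)/2 ≈ -2.276e+8 + 5.108e+5*I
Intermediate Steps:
X = 12273/2 (X = (½)*12273 = 12273/2 ≈ 6136.5)
m = 841 (m = 29² = 841)
O = √(-3037 + √27910/2) (O = √(-3037 + √(841 + 12273/2)) = √(-3037 + √(13955/2)) = √(-3037 + √27910/2) ≈ 54.346*I)
(16526 - 7127)*(O - 24215) = (16526 - 7127)*(√(-12148 + 2*√27910)/2 - 24215) = 9399*(-24215 + √(-12148 + 2*√27910)/2) = -227596785 + 9399*√(-12148 + 2*√27910)/2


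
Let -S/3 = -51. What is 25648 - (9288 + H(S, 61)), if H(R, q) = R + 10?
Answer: 16197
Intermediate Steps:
S = 153 (S = -3*(-51) = 153)
H(R, q) = 10 + R
25648 - (9288 + H(S, 61)) = 25648 - (9288 + (10 + 153)) = 25648 - (9288 + 163) = 25648 - 1*9451 = 25648 - 9451 = 16197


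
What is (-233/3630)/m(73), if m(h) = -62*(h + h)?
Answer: 233/32858760 ≈ 7.0910e-6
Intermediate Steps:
m(h) = -124*h
(-233/3630)/m(73) = (-233/3630)/((-124*73)) = -233*1/3630/(-9052) = -233/3630*(-1/9052) = 233/32858760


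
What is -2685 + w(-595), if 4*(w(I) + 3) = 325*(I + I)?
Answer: -198751/2 ≈ -99376.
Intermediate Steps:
w(I) = -3 + 325*I/2 (w(I) = -3 + (325*(I + I))/4 = -3 + (325*(2*I))/4 = -3 + (650*I)/4 = -3 + 325*I/2)
-2685 + w(-595) = -2685 + (-3 + (325/2)*(-595)) = -2685 + (-3 - 193375/2) = -2685 - 193381/2 = -198751/2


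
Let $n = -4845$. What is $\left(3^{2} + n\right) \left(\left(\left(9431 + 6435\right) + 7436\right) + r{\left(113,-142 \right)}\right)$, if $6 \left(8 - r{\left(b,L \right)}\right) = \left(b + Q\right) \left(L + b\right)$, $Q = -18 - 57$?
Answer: $-113615372$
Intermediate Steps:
$Q = -75$
$r{\left(b,L \right)} = 8 - \frac{\left(-75 + b\right) \left(L + b\right)}{6}$ ($r{\left(b,L \right)} = 8 - \frac{\left(b - 75\right) \left(L + b\right)}{6} = 8 - \frac{\left(-75 + b\right) \left(L + b\right)}{6}$)
$\left(3^{2} + n\right) \left(\left(\left(9431 + 6435\right) + 7436\right) + r{\left(113,-142 \right)}\right) = \left(3^{2} - 4845\right) \left(\left(\left(9431 + 6435\right) + 7436\right) + \left(8 - \frac{113^{2}}{6} + \frac{25}{2} \left(-142\right) + \frac{25}{2} \cdot 113 - \left(- \frac{71}{3}\right) 113\right)\right) = \left(9 - 4845\right) \left(\left(15866 + 7436\right) + \left(8 - \frac{12769}{6} - 1775 + \frac{2825}{2} + \frac{8023}{3}\right)\right) = - 4836 \left(23302 + \left(8 - \frac{12769}{6} - 1775 + \frac{2825}{2} + \frac{8023}{3}\right)\right) = - 4836 \left(23302 + \frac{575}{3}\right) = \left(-4836\right) \frac{70481}{3} = -113615372$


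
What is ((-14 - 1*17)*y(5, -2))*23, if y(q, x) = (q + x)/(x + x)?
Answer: 2139/4 ≈ 534.75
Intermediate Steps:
y(q, x) = (q + x)/(2*x) (y(q, x) = (q + x)/((2*x)) = (q + x)*(1/(2*x)) = (q + x)/(2*x))
((-14 - 1*17)*y(5, -2))*23 = ((-14 - 1*17)*((1/2)*(5 - 2)/(-2)))*23 = ((-14 - 17)*((1/2)*(-1/2)*3))*23 = -31*(-3/4)*23 = (93/4)*23 = 2139/4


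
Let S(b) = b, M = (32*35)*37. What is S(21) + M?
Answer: 41461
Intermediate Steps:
M = 41440 (M = 1120*37 = 41440)
S(21) + M = 21 + 41440 = 41461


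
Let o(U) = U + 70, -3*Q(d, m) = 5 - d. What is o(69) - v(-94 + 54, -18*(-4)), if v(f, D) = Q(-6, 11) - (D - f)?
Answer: 764/3 ≈ 254.67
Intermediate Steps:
Q(d, m) = -5/3 + d/3 (Q(d, m) = -(5 - d)/3 = -5/3 + d/3)
o(U) = 70 + U
v(f, D) = -11/3 + f - D (v(f, D) = (-5/3 + (1/3)*(-6)) - (D - f) = (-5/3 - 2) + (f - D) = -11/3 + (f - D) = -11/3 + f - D)
o(69) - v(-94 + 54, -18*(-4)) = (70 + 69) - (-11/3 + (-94 + 54) - (-18)*(-4)) = 139 - (-11/3 - 40 - 1*72) = 139 - (-11/3 - 40 - 72) = 139 - 1*(-347/3) = 139 + 347/3 = 764/3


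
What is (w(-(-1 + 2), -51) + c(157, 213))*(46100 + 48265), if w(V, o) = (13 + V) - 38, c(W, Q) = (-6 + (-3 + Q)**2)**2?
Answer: 183472058635650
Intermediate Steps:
w(V, o) = -25 + V
(w(-(-1 + 2), -51) + c(157, 213))*(46100 + 48265) = ((-25 - (-1 + 2)) + (-6 + (-3 + 213)**2)**2)*(46100 + 48265) = ((-25 - 1*1) + (-6 + 210**2)**2)*94365 = ((-25 - 1) + (-6 + 44100)**2)*94365 = (-26 + 44094**2)*94365 = (-26 + 1944280836)*94365 = 1944280810*94365 = 183472058635650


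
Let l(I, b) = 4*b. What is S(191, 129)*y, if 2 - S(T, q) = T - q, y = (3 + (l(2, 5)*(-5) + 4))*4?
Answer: 22320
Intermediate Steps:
y = -372 (y = (3 + ((4*5)*(-5) + 4))*4 = (3 + (20*(-5) + 4))*4 = (3 + (-100 + 4))*4 = (3 - 96)*4 = -93*4 = -372)
S(T, q) = 2 + q - T (S(T, q) = 2 - (T - q) = 2 + (q - T) = 2 + q - T)
S(191, 129)*y = (2 + 129 - 1*191)*(-372) = (2 + 129 - 191)*(-372) = -60*(-372) = 22320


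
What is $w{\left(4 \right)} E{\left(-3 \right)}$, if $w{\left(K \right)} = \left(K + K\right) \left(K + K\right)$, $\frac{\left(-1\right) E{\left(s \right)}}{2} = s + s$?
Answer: $768$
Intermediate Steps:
$E{\left(s \right)} = - 4 s$ ($E{\left(s \right)} = - 2 \left(s + s\right) = - 2 \cdot 2 s = - 4 s$)
$w{\left(K \right)} = 4 K^{2}$ ($w{\left(K \right)} = 2 K 2 K = 4 K^{2}$)
$w{\left(4 \right)} E{\left(-3 \right)} = 4 \cdot 4^{2} \left(\left(-4\right) \left(-3\right)\right) = 4 \cdot 16 \cdot 12 = 64 \cdot 12 = 768$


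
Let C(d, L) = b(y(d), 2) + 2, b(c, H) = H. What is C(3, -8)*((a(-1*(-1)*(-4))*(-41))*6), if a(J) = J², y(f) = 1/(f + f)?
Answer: -15744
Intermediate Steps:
y(f) = 1/(2*f)
C(d, L) = 4 (C(d, L) = 2 + 2 = 4)
C(3, -8)*((a(-1*(-1)*(-4))*(-41))*6) = 4*(((-1*(-1)*(-4))²*(-41))*6) = 4*(((1*(-4))²*(-41))*6) = 4*(((-4)²*(-41))*6) = 4*((16*(-41))*6) = 4*(-656*6) = 4*(-3936) = -15744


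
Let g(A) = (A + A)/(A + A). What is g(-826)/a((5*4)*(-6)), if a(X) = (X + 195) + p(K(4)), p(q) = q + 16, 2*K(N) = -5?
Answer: 2/177 ≈ 0.011299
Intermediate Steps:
K(N) = -5/2 (K(N) = (1/2)*(-5) = -5/2)
p(q) = 16 + q
g(A) = 1 (g(A) = (2*A)/((2*A)) = (2*A)*(1/(2*A)) = 1)
a(X) = 417/2 + X (a(X) = (X + 195) + (16 - 5/2) = (195 + X) + 27/2 = 417/2 + X)
g(-826)/a((5*4)*(-6)) = 1/(417/2 + (5*4)*(-6)) = 1/(417/2 + 20*(-6)) = 1/(417/2 - 120) = 1/(177/2) = 1*(2/177) = 2/177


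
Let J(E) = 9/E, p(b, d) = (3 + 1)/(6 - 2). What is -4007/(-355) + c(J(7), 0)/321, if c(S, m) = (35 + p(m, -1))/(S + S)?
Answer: 1291217/113955 ≈ 11.331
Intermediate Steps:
p(b, d) = 1 (p(b, d) = 4/4 = 4*(1/4) = 1)
c(S, m) = 18/S (c(S, m) = (35 + 1)/(S + S) = 36/((2*S)) = 36*(1/(2*S)) = 18/S)
-4007/(-355) + c(J(7), 0)/321 = -4007/(-355) + (18/((9/7)))/321 = -4007*(-1/355) + (18/((9*(1/7))))*(1/321) = 4007/355 + (18/(9/7))*(1/321) = 4007/355 + (18*(7/9))*(1/321) = 4007/355 + 14*(1/321) = 4007/355 + 14/321 = 1291217/113955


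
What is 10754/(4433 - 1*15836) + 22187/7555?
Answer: 171751891/86149665 ≈ 1.9936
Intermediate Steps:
10754/(4433 - 1*15836) + 22187/7555 = 10754/(4433 - 15836) + 22187*(1/7555) = 10754/(-11403) + 22187/7555 = 10754*(-1/11403) + 22187/7555 = -10754/11403 + 22187/7555 = 171751891/86149665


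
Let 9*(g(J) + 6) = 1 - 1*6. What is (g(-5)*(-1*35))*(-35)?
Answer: -72275/9 ≈ -8030.6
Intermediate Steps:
g(J) = -59/9 (g(J) = -6 + (1 - 1*6)/9 = -6 + (1 - 6)/9 = -6 + (1/9)*(-5) = -6 - 5/9 = -59/9)
(g(-5)*(-1*35))*(-35) = -(-59)*35/9*(-35) = -59/9*(-35)*(-35) = (2065/9)*(-35) = -72275/9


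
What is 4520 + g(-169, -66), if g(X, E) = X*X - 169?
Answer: 32912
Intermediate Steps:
g(X, E) = -169 + X² (g(X, E) = X² - 169 = -169 + X²)
4520 + g(-169, -66) = 4520 + (-169 + (-169)²) = 4520 + (-169 + 28561) = 4520 + 28392 = 32912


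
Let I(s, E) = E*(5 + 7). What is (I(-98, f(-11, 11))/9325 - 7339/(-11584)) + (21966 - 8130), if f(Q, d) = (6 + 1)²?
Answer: 1494651036367/108020800 ≈ 13837.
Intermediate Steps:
f(Q, d) = 49 (f(Q, d) = 7² = 49)
I(s, E) = 12*E (I(s, E) = E*12 = 12*E)
(I(-98, f(-11, 11))/9325 - 7339/(-11584)) + (21966 - 8130) = ((12*49)/9325 - 7339/(-11584)) + (21966 - 8130) = (588*(1/9325) - 7339*(-1/11584)) + 13836 = (588/9325 + 7339/11584) + 13836 = 75247567/108020800 + 13836 = 1494651036367/108020800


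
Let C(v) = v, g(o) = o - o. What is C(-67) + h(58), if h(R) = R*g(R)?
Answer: -67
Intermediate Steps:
g(o) = 0
h(R) = 0 (h(R) = R*0 = 0)
C(-67) + h(58) = -67 + 0 = -67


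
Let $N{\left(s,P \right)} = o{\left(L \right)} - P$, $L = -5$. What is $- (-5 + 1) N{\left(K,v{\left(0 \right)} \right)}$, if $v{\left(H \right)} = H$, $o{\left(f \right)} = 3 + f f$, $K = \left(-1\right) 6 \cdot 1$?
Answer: $112$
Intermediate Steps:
$K = -6$ ($K = \left(-6\right) 1 = -6$)
$o{\left(f \right)} = 3 + f^{2}$
$N{\left(s,P \right)} = 28 - P$ ($N{\left(s,P \right)} = \left(3 + \left(-5\right)^{2}\right) - P = \left(3 + 25\right) - P = 28 - P$)
$- (-5 + 1) N{\left(K,v{\left(0 \right)} \right)} = - (-5 + 1) \left(28 - 0\right) = \left(-1\right) \left(-4\right) \left(28 + 0\right) = 4 \cdot 28 = 112$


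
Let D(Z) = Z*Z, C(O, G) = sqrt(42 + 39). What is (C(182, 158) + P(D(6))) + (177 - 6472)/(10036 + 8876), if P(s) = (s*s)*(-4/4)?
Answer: -24346039/18912 ≈ -1287.3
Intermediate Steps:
C(O, G) = 9 (C(O, G) = sqrt(81) = 9)
D(Z) = Z**2
P(s) = -s**2 (P(s) = s**2*(-4*1/4) = s**2*(-1) = -s**2)
(C(182, 158) + P(D(6))) + (177 - 6472)/(10036 + 8876) = (9 - (6**2)**2) + (177 - 6472)/(10036 + 8876) = (9 - 1*36**2) - 6295/18912 = (9 - 1*1296) - 6295*1/18912 = (9 - 1296) - 6295/18912 = -1287 - 6295/18912 = -24346039/18912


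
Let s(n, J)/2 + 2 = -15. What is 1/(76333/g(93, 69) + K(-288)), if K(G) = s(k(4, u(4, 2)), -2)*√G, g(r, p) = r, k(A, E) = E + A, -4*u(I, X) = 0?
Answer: 7098969/8706221161 + 3528792*I*√2/8706221161 ≈ 0.00081539 + 0.00057321*I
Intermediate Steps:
u(I, X) = 0 (u(I, X) = -¼*0 = 0)
k(A, E) = A + E
s(n, J) = -34 (s(n, J) = -4 + 2*(-15) = -4 - 30 = -34)
K(G) = -34*√G
1/(76333/g(93, 69) + K(-288)) = 1/(76333/93 - 408*I*√2)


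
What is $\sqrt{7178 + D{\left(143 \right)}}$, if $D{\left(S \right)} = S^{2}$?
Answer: $\sqrt{27627} \approx 166.21$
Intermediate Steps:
$\sqrt{7178 + D{\left(143 \right)}} = \sqrt{7178 + 143^{2}} = \sqrt{7178 + 20449} = \sqrt{27627}$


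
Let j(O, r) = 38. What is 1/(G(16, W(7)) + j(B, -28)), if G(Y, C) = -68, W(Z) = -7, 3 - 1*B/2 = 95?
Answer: -1/30 ≈ -0.033333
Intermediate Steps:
B = -184 (B = 6 - 2*95 = 6 - 190 = -184)
1/(G(16, W(7)) + j(B, -28)) = 1/(-68 + 38) = 1/(-30) = -1/30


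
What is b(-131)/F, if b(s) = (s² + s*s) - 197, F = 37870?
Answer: 975/1082 ≈ 0.90111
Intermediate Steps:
b(s) = -197 + 2*s² (b(s) = (s² + s²) - 197 = 2*s² - 197 = -197 + 2*s²)
b(-131)/F = (-197 + 2*(-131)²)/37870 = (-197 + 2*17161)*(1/37870) = (-197 + 34322)*(1/37870) = 34125*(1/37870) = 975/1082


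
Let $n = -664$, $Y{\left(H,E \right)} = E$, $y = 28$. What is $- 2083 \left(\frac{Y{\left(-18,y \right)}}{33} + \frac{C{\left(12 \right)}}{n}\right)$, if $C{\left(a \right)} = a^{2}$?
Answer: $- \frac{3603590}{2739} \approx -1315.7$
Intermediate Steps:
$- 2083 \left(\frac{Y{\left(-18,y \right)}}{33} + \frac{C{\left(12 \right)}}{n}\right) = - 2083 \left(\frac{28}{33} + \frac{12^{2}}{-664}\right) = - 2083 \left(28 \cdot \frac{1}{33} + 144 \left(- \frac{1}{664}\right)\right) = - 2083 \left(\frac{28}{33} - \frac{18}{83}\right) = \left(-2083\right) \frac{1730}{2739} = - \frac{3603590}{2739}$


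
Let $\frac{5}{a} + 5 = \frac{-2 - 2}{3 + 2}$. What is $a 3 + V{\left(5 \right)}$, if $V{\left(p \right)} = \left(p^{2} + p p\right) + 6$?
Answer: $\frac{1549}{29} \approx 53.414$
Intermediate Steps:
$V{\left(p \right)} = 6 + 2 p^{2}$ ($V{\left(p \right)} = \left(p^{2} + p^{2}\right) + 6 = 2 p^{2} + 6 = 6 + 2 p^{2}$)
$a = - \frac{25}{29}$ ($a = \frac{5}{-5 + \frac{-2 - 2}{3 + 2}} = \frac{5}{-5 - \frac{4}{5}} = \frac{5}{- \frac{29}{5}} = 5 \left(- \frac{5}{29}\right) = - \frac{25}{29} \approx -0.86207$)
$a 3 + V{\left(5 \right)} = \left(- \frac{25}{29}\right) 3 + \left(6 + 2 \cdot 5^{2}\right) = - \frac{75}{29} + \left(6 + 2 \cdot 25\right) = - \frac{75}{29} + \left(6 + 50\right) = - \frac{75}{29} + 56 = \frac{1549}{29}$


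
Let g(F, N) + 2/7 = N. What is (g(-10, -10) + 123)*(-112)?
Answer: -12624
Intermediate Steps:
g(F, N) = -2/7 + N
(g(-10, -10) + 123)*(-112) = ((-2/7 - 10) + 123)*(-112) = (-72/7 + 123)*(-112) = (789/7)*(-112) = -12624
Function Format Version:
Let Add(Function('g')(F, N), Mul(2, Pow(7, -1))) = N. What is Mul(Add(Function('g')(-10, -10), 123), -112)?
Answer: -12624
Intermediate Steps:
Function('g')(F, N) = Add(Rational(-2, 7), N)
Mul(Add(Function('g')(-10, -10), 123), -112) = Mul(Add(Add(Rational(-2, 7), -10), 123), -112) = Mul(Add(Rational(-72, 7), 123), -112) = Mul(Rational(789, 7), -112) = -12624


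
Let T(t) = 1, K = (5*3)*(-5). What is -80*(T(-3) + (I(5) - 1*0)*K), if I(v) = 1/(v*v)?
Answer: 160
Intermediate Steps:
K = -75 (K = 15*(-5) = -75)
I(v) = v⁻²
-80*(T(-3) + (I(5) - 1*0)*K) = -80*(1 + (5⁻² - 1*0)*(-75)) = -80*(1 + (1/25 + 0)*(-75)) = -80*(1 + (1/25)*(-75)) = -80*(1 - 3) = -80*(-2) = 160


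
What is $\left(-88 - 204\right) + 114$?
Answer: $-178$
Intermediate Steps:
$\left(-88 - 204\right) + 114 = -292 + 114 = -178$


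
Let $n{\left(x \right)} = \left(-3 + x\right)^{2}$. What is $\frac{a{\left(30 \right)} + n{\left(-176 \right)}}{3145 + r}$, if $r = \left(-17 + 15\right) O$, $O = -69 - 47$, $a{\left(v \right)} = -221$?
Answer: $\frac{31820}{3377} \approx 9.4226$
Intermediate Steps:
$O = -116$
$r = 232$ ($r = \left(-17 + 15\right) \left(-116\right) = \left(-2\right) \left(-116\right) = 232$)
$\frac{a{\left(30 \right)} + n{\left(-176 \right)}}{3145 + r} = \frac{-221 + \left(-3 - 176\right)^{2}}{3145 + 232} = \frac{-221 + \left(-179\right)^{2}}{3377} = \left(-221 + 32041\right) \frac{1}{3377} = 31820 \cdot \frac{1}{3377} = \frac{31820}{3377}$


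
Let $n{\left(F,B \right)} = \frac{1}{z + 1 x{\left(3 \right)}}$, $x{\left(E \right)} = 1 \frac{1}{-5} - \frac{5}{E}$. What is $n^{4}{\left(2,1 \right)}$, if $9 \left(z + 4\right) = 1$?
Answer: $\frac{4100625}{4499860561} \approx 0.00091128$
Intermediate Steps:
$x{\left(E \right)} = - \frac{1}{5} - \frac{5}{E}$ ($x{\left(E \right)} = 1 \left(- \frac{1}{5}\right) - \frac{5}{E} = - \frac{1}{5} - \frac{5}{E}$)
$z = - \frac{35}{9}$ ($z = -4 + \frac{1}{9} \cdot 1 = -4 + \frac{1}{9} = - \frac{35}{9} \approx -3.8889$)
$n{\left(F,B \right)} = - \frac{45}{259}$ ($n{\left(F,B \right)} = \frac{1}{- \frac{35}{9} + 1 \frac{-25 - 3}{5 \cdot 3}} = \frac{1}{- \frac{35}{9} + 1 \cdot \frac{1}{5} \cdot \frac{1}{3} \left(-25 - 3\right)} = \frac{1}{- \frac{35}{9} + 1 \cdot \frac{1}{5} \cdot \frac{1}{3} \left(-28\right)} = \frac{1}{- \frac{35}{9} + 1 \left(- \frac{28}{15}\right)} = \frac{1}{- \frac{35}{9} - \frac{28}{15}} = \frac{1}{- \frac{259}{45}} = - \frac{45}{259}$)
$n^{4}{\left(2,1 \right)} = \left(- \frac{45}{259}\right)^{4} = \frac{4100625}{4499860561}$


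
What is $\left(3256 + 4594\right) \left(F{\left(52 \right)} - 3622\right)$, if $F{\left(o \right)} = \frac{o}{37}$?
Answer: $- \frac{1051601700}{37} \approx -2.8422 \cdot 10^{7}$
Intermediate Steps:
$F{\left(o \right)} = \frac{o}{37}$ ($F{\left(o \right)} = o \frac{1}{37} = \frac{o}{37}$)
$\left(3256 + 4594\right) \left(F{\left(52 \right)} - 3622\right) = \left(3256 + 4594\right) \left(\frac{1}{37} \cdot 52 - 3622\right) = 7850 \left(\frac{52}{37} - 3622\right) = 7850 \left(- \frac{133962}{37}\right) = - \frac{1051601700}{37}$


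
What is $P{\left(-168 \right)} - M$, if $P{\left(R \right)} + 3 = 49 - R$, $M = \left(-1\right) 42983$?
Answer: $43197$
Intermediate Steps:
$M = -42983$
$P{\left(R \right)} = 46 - R$ ($P{\left(R \right)} = -3 - \left(-49 + R\right) = 46 - R$)
$P{\left(-168 \right)} - M = \left(46 - -168\right) - -42983 = \left(46 + 168\right) + 42983 = 214 + 42983 = 43197$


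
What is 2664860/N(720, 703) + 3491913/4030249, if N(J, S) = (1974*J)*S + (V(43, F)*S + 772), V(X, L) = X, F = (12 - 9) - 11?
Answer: 318166139683543/366089807977219 ≈ 0.86909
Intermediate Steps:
F = -8 (F = 3 - 11 = -8)
N(J, S) = 772 + 43*S + 1974*J*S (N(J, S) = (1974*J)*S + (43*S + 772) = 1974*J*S + (772 + 43*S) = 772 + 43*S + 1974*J*S)
2664860/N(720, 703) + 3491913/4030249 = 2664860/(772 + 43*703 + 1974*720*703) + 3491913/4030249 = 2664860/(772 + 30229 + 999159840) + 3491913*(1/4030249) = 2664860/999190841 + 3491913/4030249 = 2664860*(1/999190841) + 3491913/4030249 = 242260/90835531 + 3491913/4030249 = 318166139683543/366089807977219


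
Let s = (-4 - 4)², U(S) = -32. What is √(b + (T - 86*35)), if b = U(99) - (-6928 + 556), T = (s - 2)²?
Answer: √7174 ≈ 84.699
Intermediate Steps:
s = 64 (s = (-8)² = 64)
T = 3844 (T = (64 - 2)² = 62² = 3844)
b = 6340 (b = -32 - (-6928 + 556) = -32 - 1*(-6372) = -32 + 6372 = 6340)
√(b + (T - 86*35)) = √(6340 + (3844 - 86*35)) = √(6340 + (3844 - 3010)) = √(6340 + 834) = √7174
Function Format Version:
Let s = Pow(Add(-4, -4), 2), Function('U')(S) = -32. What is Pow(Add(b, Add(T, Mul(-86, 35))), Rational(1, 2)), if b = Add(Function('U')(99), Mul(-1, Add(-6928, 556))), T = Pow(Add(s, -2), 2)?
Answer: Pow(7174, Rational(1, 2)) ≈ 84.699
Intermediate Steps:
s = 64 (s = Pow(-8, 2) = 64)
T = 3844 (T = Pow(Add(64, -2), 2) = Pow(62, 2) = 3844)
b = 6340 (b = Add(-32, Mul(-1, Add(-6928, 556))) = Add(-32, Mul(-1, -6372)) = Add(-32, 6372) = 6340)
Pow(Add(b, Add(T, Mul(-86, 35))), Rational(1, 2)) = Pow(Add(6340, Add(3844, Mul(-86, 35))), Rational(1, 2)) = Pow(Add(6340, Add(3844, -3010)), Rational(1, 2)) = Pow(Add(6340, 834), Rational(1, 2)) = Pow(7174, Rational(1, 2))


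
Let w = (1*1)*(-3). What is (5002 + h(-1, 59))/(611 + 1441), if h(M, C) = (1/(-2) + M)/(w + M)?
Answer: 40019/16416 ≈ 2.4378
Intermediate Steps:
w = -3 (w = 1*(-3) = -3)
h(M, C) = (-1/2 + M)/(-3 + M) (h(M, C) = (1/(-2) + M)/(-3 + M) = (-1/2 + M)/(-3 + M))
(5002 + h(-1, 59))/(611 + 1441) = (5002 + (-1/2 - 1)/(-3 - 1))/(611 + 1441) = (5002 - 3/2/(-4))/2052 = (5002 - 1/4*(-3/2))*(1/2052) = (5002 + 3/8)*(1/2052) = (40019/8)*(1/2052) = 40019/16416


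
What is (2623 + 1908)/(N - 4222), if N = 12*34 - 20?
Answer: -4531/3834 ≈ -1.1818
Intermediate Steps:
N = 388 (N = 408 - 20 = 388)
(2623 + 1908)/(N - 4222) = (2623 + 1908)/(388 - 4222) = 4531/(-3834) = 4531*(-1/3834) = -4531/3834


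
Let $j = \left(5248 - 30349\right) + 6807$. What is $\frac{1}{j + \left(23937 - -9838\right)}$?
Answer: $\frac{1}{15481} \approx 6.4595 \cdot 10^{-5}$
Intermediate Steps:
$j = -18294$ ($j = -25101 + 6807 = -18294$)
$\frac{1}{j + \left(23937 - -9838\right)} = \frac{1}{-18294 + \left(23937 - -9838\right)} = \frac{1}{-18294 + \left(23937 + 9838\right)} = \frac{1}{-18294 + 33775} = \frac{1}{15481}$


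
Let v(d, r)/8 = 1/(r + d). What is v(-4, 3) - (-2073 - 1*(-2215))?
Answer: -150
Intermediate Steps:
v(d, r) = 8/(d + r) (v(d, r) = 8/(r + d) = 8/(d + r))
v(-4, 3) - (-2073 - 1*(-2215)) = 8/(-4 + 3) - (-2073 - 1*(-2215)) = 8/(-1) - (-2073 + 2215) = 8*(-1) - 1*142 = -8 - 142 = -150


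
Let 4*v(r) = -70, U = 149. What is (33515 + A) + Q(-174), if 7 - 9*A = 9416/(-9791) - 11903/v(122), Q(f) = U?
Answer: 34531658123/1028055 ≈ 33589.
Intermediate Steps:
v(r) = -35/2 (v(r) = (¼)*(-70) = -35/2)
Q(f) = 149
A = -76785397/1028055 (A = 7/9 - (9416/(-9791) - 11903/(-35/2))/9 = 7/9 - (9416*(-1/9791) - 11903*(-2/35))/9 = 7/9 - (-9416/9791 + 23806/35)/9 = 7/9 - ⅑*232754986/342685 = 7/9 - 232754986/3084165 = -76785397/1028055 ≈ -74.690)
(33515 + A) + Q(-174) = (33515 - 76785397/1028055) + 149 = 34378477928/1028055 + 149 = 34531658123/1028055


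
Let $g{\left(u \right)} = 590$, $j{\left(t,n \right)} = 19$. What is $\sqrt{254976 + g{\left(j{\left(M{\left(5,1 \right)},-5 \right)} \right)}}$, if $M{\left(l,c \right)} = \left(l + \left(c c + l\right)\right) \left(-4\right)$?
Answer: $\sqrt{255566} \approx 505.54$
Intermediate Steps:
$M{\left(l,c \right)} = - 8 l - 4 c^{2}$ ($M{\left(l,c \right)} = \left(l + \left(c^{2} + l\right)\right) \left(-4\right) = \left(l + \left(l + c^{2}\right)\right) \left(-4\right) = \left(c^{2} + 2 l\right) \left(-4\right) = - 8 l - 4 c^{2}$)
$\sqrt{254976 + g{\left(j{\left(M{\left(5,1 \right)},-5 \right)} \right)}} = \sqrt{254976 + 590} = \sqrt{255566}$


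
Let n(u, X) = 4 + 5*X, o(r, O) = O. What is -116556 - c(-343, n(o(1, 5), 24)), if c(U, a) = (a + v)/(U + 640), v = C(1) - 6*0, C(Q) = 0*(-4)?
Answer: -34617256/297 ≈ -1.1656e+5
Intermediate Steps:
C(Q) = 0
v = 0 (v = 0 - 6*0 = 0 + 0 = 0)
c(U, a) = a/(640 + U) (c(U, a) = (a + 0)/(U + 640) = a/(640 + U))
-116556 - c(-343, n(o(1, 5), 24)) = -116556 - (4 + 5*24)/(640 - 343) = -116556 - (4 + 120)/297 = -116556 - 124/297 = -34617256/297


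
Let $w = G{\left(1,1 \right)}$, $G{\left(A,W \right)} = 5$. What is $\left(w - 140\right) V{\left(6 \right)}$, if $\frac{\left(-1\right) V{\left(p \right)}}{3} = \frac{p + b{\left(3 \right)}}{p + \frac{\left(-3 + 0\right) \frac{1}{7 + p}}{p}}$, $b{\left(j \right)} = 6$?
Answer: $\frac{25272}{31} \approx 815.23$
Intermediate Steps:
$V{\left(p \right)} = - \frac{3 \left(6 + p\right)}{p - \frac{3}{p \left(7 + p\right)}}$ ($V{\left(p \right)} = - 3 \frac{p + 6}{p + \frac{\left(-3 + 0\right) \frac{1}{7 + p}}{p}} = - 3 \frac{6 + p}{p + \frac{\left(-3\right) \frac{1}{7 + p}}{p}} = - 3 \frac{6 + p}{p - \frac{3}{p \left(7 + p\right)}} = - \frac{3 \left(6 + p\right)}{p - \frac{3}{p \left(7 + p\right)}}$)
$w = 5$
$\left(w - 140\right) V{\left(6 \right)} = \left(5 - 140\right) \left(\left(-3\right) 6 \frac{1}{-3 + 6^{3} + 7 \cdot 6^{2}} \left(42 + 6^{2} + 13 \cdot 6\right)\right) = - 135 \left(\left(-3\right) 6 \frac{1}{-3 + 216 + 7 \cdot 36} \left(42 + 36 + 78\right)\right) = - 135 \left(\left(-3\right) 6 \frac{1}{-3 + 216 + 252} \cdot 156\right) = - 135 \left(\left(-3\right) 6 \cdot \frac{1}{465} \cdot 156\right) = \left(-135\right) \left(- \frac{936}{155}\right) = \frac{25272}{31}$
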